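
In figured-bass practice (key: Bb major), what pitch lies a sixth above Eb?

Counting 5 letter steps above Eb lands on C; in Bb major, that letter is C.

C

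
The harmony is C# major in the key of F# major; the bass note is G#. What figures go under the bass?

G# is the fifth of C# major, so the chord is in second inversion.
A triad in second inversion is figured 6/4, conventionally abbreviated 6/4.

6/4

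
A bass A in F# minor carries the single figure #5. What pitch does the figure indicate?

Counting 4 letter steps above A lands on E; in F# minor, that letter is E.
The #5 figure raises it a semitone, giving E#.

E#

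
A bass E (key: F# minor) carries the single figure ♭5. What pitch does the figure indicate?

Counting 4 letter steps above E lands on B; in F# minor, that letter is B.
The b5 figure lowers it a semitone, giving Bb.

Bb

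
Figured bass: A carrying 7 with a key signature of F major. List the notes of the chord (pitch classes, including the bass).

A, C, E, G

The written figures 7 are shorthand for 7/5/3: the 5/3 are implied.
A third above A in this key is C.
A fifth above A in this key is E.
A seventh above A in this key is G.
Together with the bass A, this spells A minor seventh in root position.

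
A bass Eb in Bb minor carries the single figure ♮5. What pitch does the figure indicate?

Counting 4 letter steps above Eb lands on B; in Bb minor, that letter is Bb.
The ♮5 figure makes it natural, giving B.

B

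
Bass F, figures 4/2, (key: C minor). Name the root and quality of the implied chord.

The figures 4/2 indicate a seventh chord in third inversion.
In third inversion the root lies a second above the bass: a second above F in C minor is G.
The chord tones are F, G, Bb, D, giving G minor seventh.

G minor seventh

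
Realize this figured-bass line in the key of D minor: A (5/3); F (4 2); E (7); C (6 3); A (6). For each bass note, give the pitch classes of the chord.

A, C, E | F, G, Bb, D | E, G, Bb, D | C, E, A | A, C, F

A (5/3): A, C, E.
F (6/4/2): F, G, Bb, D.
E (7/5/3): E, G, Bb, D.
C (6/3): C, E, A.
A (6/3): A, C, F.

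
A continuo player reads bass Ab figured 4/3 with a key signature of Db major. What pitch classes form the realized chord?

Ab, C, Db, F

The written figures 4/3 are shorthand for 6/4/3: the 6 is implied.
A third above Ab in this key is C.
A fourth above Ab in this key is Db.
A sixth above Ab in this key is F.
Together with the bass Ab, this spells Db major seventh in second inversion.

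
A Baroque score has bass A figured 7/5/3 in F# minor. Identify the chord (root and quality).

The figures 7/5/3 indicate a seventh chord in root position.
In root position the bass is the root, so the root is A.
The chord tones are A, C#, E, G#, giving A major seventh.

A major seventh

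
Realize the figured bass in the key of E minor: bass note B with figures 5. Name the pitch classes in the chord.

The written figures 5 are shorthand for 5/3: the 3 is implied.
A third above B in this key is D.
A fifth above B in this key is F#.
Together with the bass B, this spells B minor in root position.

B, D, F#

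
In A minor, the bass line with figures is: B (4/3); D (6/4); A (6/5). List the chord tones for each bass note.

B (6/4/3): B, D, E, G.
D (6/4): D, G, B.
A (6/5/3): A, C, E, F.

B, D, E, G | D, G, B | A, C, E, F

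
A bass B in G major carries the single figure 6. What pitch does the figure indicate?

Counting 5 letter steps above B lands on G; in G major, that letter is G.

G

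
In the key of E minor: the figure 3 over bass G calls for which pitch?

B

Counting 2 letter steps above G lands on B; in E minor, that letter is B.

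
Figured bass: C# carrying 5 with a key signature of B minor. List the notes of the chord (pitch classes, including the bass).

The written figures 5 are shorthand for 5/3: the 3 is implied.
A third above C# in this key is E.
A fifth above C# in this key is G.
Together with the bass C#, this spells C# diminished in root position.

C#, E, G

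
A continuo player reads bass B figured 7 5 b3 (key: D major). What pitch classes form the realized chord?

B, Db, F#, A

A third above B in this key is D, lowered to Db by the flat.
A fifth above B in this key is F#.
A seventh above B in this key is A.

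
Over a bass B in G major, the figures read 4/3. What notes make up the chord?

B, D, E, G

The written figures 4/3 are shorthand for 6/4/3: the 6 is implied.
A third above B in this key is D.
A fourth above B in this key is E.
A sixth above B in this key is G.
Together with the bass B, this spells E minor seventh in second inversion.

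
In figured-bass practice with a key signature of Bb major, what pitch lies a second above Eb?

Counting 1 letter step above Eb lands on F; in Bb major, that letter is F.

F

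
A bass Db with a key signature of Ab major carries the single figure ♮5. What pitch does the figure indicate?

Counting 4 letter steps above Db lands on A; in Ab major, that letter is Ab.
The ♮5 figure makes it natural, giving A.

A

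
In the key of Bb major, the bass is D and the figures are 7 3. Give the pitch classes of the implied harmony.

The written figures 7 3 are shorthand for 7/5/3: the 5 is implied.
A third above D in this key is F.
A fifth above D in this key is A.
A seventh above D in this key is C.
Together with the bass D, this spells D minor seventh in root position.

D, F, A, C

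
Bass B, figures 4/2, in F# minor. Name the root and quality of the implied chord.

The figures 4/2 indicate a seventh chord in third inversion.
In third inversion the root lies a second above the bass: a second above B in F# minor is C#.
The chord tones are B, C#, E, G#, giving C# minor seventh.

C# minor seventh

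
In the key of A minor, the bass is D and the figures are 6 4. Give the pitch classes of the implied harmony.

A fourth above D in this key is G.
A sixth above D in this key is B.
Together with the bass D, this spells G major in second inversion.

D, G, B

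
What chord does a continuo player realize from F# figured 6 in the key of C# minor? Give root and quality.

D# diminished

The figures 6 indicate a triad in first inversion.
In first inversion the root lies a sixth above the bass: a sixth above F# in C# minor is D#.
The chord tones are F#, A, D#, giving D# diminished.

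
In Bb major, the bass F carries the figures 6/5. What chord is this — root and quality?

D minor seventh

The figures 6/5 indicate a seventh chord in first inversion.
In first inversion the root lies a sixth above the bass: a sixth above F in Bb major is D.
The chord tones are F, A, C, D, giving D minor seventh.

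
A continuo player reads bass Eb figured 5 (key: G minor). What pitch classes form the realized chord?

The written figures 5 are shorthand for 5/3: the 3 is implied.
A third above Eb in this key is G.
A fifth above Eb in this key is Bb.
Together with the bass Eb, this spells Eb major in root position.

Eb, G, Bb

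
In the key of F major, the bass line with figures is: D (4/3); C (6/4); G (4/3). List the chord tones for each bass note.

D, F, G, Bb | C, F, A | G, Bb, C, E

D (6/4/3): D, F, G, Bb.
C (6/4): C, F, A.
G (6/4/3): G, Bb, C, E.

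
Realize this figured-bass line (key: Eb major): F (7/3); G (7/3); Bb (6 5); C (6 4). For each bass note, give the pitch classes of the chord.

F (7/5/3): F, Ab, C, Eb.
G (7/5/3): G, Bb, D, F.
Bb (6/5/3): Bb, D, F, G.
C (6/4): C, F, Ab.

F, Ab, C, Eb | G, Bb, D, F | Bb, D, F, G | C, F, Ab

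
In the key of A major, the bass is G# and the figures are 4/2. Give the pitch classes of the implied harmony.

G#, A, C#, E

The written figures 4/2 are shorthand for 6/4/2: the 6 is implied.
A second above G# in this key is A.
A fourth above G# in this key is C#.
A sixth above G# in this key is E.
Together with the bass G#, this spells A major seventh in third inversion.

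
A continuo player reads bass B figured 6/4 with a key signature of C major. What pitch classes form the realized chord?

B, E, G

A fourth above B in this key is E.
A sixth above B in this key is G.
Together with the bass B, this spells E minor in second inversion.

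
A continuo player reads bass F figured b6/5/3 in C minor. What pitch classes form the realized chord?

A third above F in this key is Ab.
A fifth above F in this key is C.
A sixth above F in this key is D, lowered to Db by the flat.
Together with the bass F, this spells Db major seventh in first inversion.

F, Ab, C, Db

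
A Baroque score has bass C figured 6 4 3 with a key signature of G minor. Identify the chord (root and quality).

F dominant seventh

The figures 6 4 3 indicate a seventh chord in second inversion.
In second inversion the root lies a fourth above the bass: a fourth above C in G minor is F.
The chord tones are C, Eb, F, A, giving F dominant seventh.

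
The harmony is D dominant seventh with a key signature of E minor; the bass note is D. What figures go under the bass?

7

D is the root of D dominant seventh, so the chord is in root position.
A seventh chord in root position is figured 7/5/3, conventionally abbreviated 7.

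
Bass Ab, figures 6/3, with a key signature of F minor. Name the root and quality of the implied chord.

F minor

The figures 6/3 indicate a triad in first inversion.
In first inversion the root lies a sixth above the bass: a sixth above Ab in F minor is F.
The chord tones are Ab, C, F, giving F minor.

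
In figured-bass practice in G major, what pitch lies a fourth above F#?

B

Counting 3 letter steps above F# lands on B; in G major, that letter is B.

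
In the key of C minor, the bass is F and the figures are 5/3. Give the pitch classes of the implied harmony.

F, Ab, C

A third above F in this key is Ab.
A fifth above F in this key is C.
Together with the bass F, this spells F minor in root position.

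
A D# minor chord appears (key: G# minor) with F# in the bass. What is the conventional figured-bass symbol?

F# is the third of D# minor, so the chord is in first inversion.
A triad in first inversion is figured 6/3, conventionally abbreviated 6.

6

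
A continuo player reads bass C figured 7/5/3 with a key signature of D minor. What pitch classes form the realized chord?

A third above C in this key is E.
A fifth above C in this key is G.
A seventh above C in this key is Bb.
Together with the bass C, this spells C dominant seventh in root position.

C, E, G, Bb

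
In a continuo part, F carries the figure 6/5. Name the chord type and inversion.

6/5 is shorthand for 6/5/3.
Intervals of 6/5/3 above the bass form a seventh chord; the bass is the third, so this is first inversion.

seventh chord, first inversion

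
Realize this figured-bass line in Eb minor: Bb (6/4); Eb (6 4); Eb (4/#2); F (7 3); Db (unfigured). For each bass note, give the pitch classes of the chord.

Bb, Eb, Gb | Eb, Ab, Cb | Eb, F#, Ab, Cb | F, Ab, Cb, Eb | Db, F, Ab

Bb (6/4): Bb, Eb, Gb.
Eb (6/4): Eb, Ab, Cb.
Eb (6/4/#2): Eb, F#, Ab, Cb.
F (7/5/3): F, Ab, Cb, Eb.
Db (5/3): Db, F, Ab.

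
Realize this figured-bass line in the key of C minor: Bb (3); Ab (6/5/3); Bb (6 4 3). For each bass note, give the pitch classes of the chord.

Bb (5/3): Bb, D, F.
Ab (6/5/3): Ab, C, Eb, F.
Bb (6/4/3): Bb, D, Eb, G.

Bb, D, F | Ab, C, Eb, F | Bb, D, Eb, G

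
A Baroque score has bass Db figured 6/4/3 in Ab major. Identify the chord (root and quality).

G half-diminished seventh

The figures 6/4/3 indicate a seventh chord in second inversion.
In second inversion the root lies a fourth above the bass: a fourth above Db in Ab major is G.
The chord tones are Db, F, G, Bb, giving G half-diminished seventh.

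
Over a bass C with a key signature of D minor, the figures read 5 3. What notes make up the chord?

C, E, G

A third above C in this key is E.
A fifth above C in this key is G.
Together with the bass C, this spells C major in root position.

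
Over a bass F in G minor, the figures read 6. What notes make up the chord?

F, A, D

The written figures 6 are shorthand for 6/3: the 3 is implied.
A third above F in this key is A.
A sixth above F in this key is D.
Together with the bass F, this spells D minor in first inversion.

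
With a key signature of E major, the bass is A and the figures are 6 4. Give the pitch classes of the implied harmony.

A, D#, F#

A fourth above A in this key is D#.
A sixth above A in this key is F#.
Together with the bass A, this spells D# diminished in second inversion.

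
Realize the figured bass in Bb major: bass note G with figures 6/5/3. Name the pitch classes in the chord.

A third above G in this key is Bb.
A fifth above G in this key is D.
A sixth above G in this key is Eb.
Together with the bass G, this spells Eb major seventh in first inversion.

G, Bb, D, Eb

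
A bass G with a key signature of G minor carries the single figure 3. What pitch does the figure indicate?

Bb

Counting 2 letter steps above G lands on B; in G minor, that letter is Bb.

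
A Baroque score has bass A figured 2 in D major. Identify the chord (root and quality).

The figures 2 indicate a seventh chord in third inversion.
In third inversion the root lies a second above the bass: a second above A in D major is B.
The chord tones are A, B, D, F#, giving B minor seventh.

B minor seventh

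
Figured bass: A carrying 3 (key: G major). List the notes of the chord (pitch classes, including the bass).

A, C, E

The written figures 3 are shorthand for 5/3: the 5 is implied.
A third above A in this key is C.
A fifth above A in this key is E.
Together with the bass A, this spells A minor in root position.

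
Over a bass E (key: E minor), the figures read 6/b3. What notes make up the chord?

A third above E in this key is G, lowered to Gb by the flat.
A sixth above E in this key is C.

E, Gb, C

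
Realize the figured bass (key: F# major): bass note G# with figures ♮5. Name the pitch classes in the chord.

The written figures ♮5 are shorthand for 5/3: the 3 is implied.
A third above G# in this key is B.
A fifth above G# in this key is D#, made natural (D) by the ♮ figure.
Together with the bass G#, this spells G# diminished in root position.

G#, B, D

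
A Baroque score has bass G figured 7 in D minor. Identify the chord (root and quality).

G minor seventh

The figures 7 indicate a seventh chord in root position.
In root position the bass is the root, so the root is G.
The chord tones are G, Bb, D, F, giving G minor seventh.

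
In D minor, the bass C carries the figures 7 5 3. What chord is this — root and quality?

C dominant seventh

The figures 7 5 3 indicate a seventh chord in root position.
In root position the bass is the root, so the root is C.
The chord tones are C, E, G, Bb, giving C dominant seventh.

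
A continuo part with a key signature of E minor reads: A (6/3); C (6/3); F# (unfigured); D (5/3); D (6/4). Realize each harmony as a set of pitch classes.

A, C, F# | C, E, A | F#, A, C | D, F#, A | D, G, B

A (6/3): A, C, F#.
C (6/3): C, E, A.
F# (5/3): F#, A, C.
D (5/3): D, F#, A.
D (6/4): D, G, B.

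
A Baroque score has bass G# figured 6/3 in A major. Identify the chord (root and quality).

E major

The figures 6/3 indicate a triad in first inversion.
In first inversion the root lies a sixth above the bass: a sixth above G# in A major is E.
The chord tones are G#, B, E, giving E major.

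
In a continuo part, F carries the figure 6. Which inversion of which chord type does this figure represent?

triad, first inversion

6 is shorthand for 6/3.
Intervals of 6/3 above the bass form a triad; the bass is the third, so this is first inversion.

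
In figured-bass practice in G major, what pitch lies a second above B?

Counting 1 letter step above B lands on C; in G major, that letter is C.

C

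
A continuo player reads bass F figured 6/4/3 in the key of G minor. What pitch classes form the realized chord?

A third above F in this key is A.
A fourth above F in this key is Bb.
A sixth above F in this key is D.
Together with the bass F, this spells Bb major seventh in second inversion.

F, A, Bb, D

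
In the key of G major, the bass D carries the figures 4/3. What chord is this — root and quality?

G major seventh

The figures 4/3 indicate a seventh chord in second inversion.
In second inversion the root lies a fourth above the bass: a fourth above D in G major is G.
The chord tones are D, F#, G, B, giving G major seventh.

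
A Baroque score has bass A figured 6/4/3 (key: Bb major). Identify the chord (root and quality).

The figures 6/4/3 indicate a seventh chord in second inversion.
In second inversion the root lies a fourth above the bass: a fourth above A in Bb major is D.
The chord tones are A, C, D, F, giving D minor seventh.

D minor seventh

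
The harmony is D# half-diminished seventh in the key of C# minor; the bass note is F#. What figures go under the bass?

F# is the third of D# half-diminished seventh, so the chord is in first inversion.
A seventh chord in first inversion is figured 6/5/3, conventionally abbreviated 6/5.

6/5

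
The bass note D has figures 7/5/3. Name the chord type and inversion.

seventh chord, root position

Intervals of 7/5/3 above the bass form a seventh chord; the bass is the root, so this is root position.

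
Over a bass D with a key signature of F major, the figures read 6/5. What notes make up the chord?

The written figures 6/5 are shorthand for 6/5/3: the 3 is implied.
A third above D in this key is F.
A fifth above D in this key is A.
A sixth above D in this key is Bb.
Together with the bass D, this spells Bb major seventh in first inversion.

D, F, A, Bb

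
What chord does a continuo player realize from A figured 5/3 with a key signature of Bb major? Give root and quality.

The figures 5/3 indicate a triad in root position.
In root position the bass is the root, so the root is A.
The chord tones are A, C, Eb, giving A diminished.

A diminished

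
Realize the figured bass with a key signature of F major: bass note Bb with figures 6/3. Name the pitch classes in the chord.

A third above Bb in this key is D.
A sixth above Bb in this key is G.
Together with the bass Bb, this spells G minor in first inversion.

Bb, D, G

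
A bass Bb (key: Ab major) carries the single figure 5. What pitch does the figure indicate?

Counting 4 letter steps above Bb lands on F; in Ab major, that letter is F.

F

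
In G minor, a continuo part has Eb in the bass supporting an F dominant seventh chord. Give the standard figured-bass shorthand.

Eb is the seventh of F dominant seventh, so the chord is in third inversion.
A seventh chord in third inversion is figured 6/4/2, conventionally abbreviated 4/2.

4/2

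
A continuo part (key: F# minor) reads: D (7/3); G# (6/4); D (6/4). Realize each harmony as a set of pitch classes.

D (7/5/3): D, F#, A, C#.
G# (6/4): G#, C#, E.
D (6/4): D, G#, B.

D, F#, A, C# | G#, C#, E | D, G#, B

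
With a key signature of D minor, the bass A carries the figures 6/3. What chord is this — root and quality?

F major

The figures 6/3 indicate a triad in first inversion.
In first inversion the root lies a sixth above the bass: a sixth above A in D minor is F.
The chord tones are A, C, F, giving F major.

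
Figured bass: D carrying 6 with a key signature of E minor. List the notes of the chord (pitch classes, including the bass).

The written figures 6 are shorthand for 6/3: the 3 is implied.
A third above D in this key is F#.
A sixth above D in this key is B.
Together with the bass D, this spells B minor in first inversion.

D, F#, B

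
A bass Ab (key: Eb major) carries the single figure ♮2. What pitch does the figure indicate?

B

Counting 1 letter step above Ab lands on B; in Eb major, that letter is Bb.
The ♮2 figure makes it natural, giving B.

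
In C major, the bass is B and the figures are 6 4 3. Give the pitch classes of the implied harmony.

A third above B in this key is D.
A fourth above B in this key is E.
A sixth above B in this key is G.
Together with the bass B, this spells E minor seventh in second inversion.

B, D, E, G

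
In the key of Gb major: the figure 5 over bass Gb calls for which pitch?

Counting 4 letter steps above Gb lands on D; in Gb major, that letter is Db.

Db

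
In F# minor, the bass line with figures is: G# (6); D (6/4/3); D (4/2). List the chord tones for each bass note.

G#, B, E | D, F#, G#, B | D, E, G#, B

G# (6/3): G#, B, E.
D (6/4/3): D, F#, G#, B.
D (6/4/2): D, E, G#, B.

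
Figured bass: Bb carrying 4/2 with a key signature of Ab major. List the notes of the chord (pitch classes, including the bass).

The written figures 4/2 are shorthand for 6/4/2: the 6 is implied.
A second above Bb in this key is C.
A fourth above Bb in this key is Eb.
A sixth above Bb in this key is G.
Together with the bass Bb, this spells C minor seventh in third inversion.

Bb, C, Eb, G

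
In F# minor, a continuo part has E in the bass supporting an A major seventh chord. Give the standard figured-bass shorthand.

4/3

E is the fifth of A major seventh, so the chord is in second inversion.
A seventh chord in second inversion is figured 6/4/3, conventionally abbreviated 4/3.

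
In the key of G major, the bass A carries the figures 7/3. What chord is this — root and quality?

A minor seventh

The figures 7/3 indicate a seventh chord in root position.
In root position the bass is the root, so the root is A.
The chord tones are A, C, E, G, giving A minor seventh.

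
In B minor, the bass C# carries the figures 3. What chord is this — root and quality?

The figures 3 indicate a triad in root position.
In root position the bass is the root, so the root is C#.
The chord tones are C#, E, G, giving C# diminished.

C# diminished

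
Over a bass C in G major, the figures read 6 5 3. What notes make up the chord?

C, E, G, A

A third above C in this key is E.
A fifth above C in this key is G.
A sixth above C in this key is A.
Together with the bass C, this spells A minor seventh in first inversion.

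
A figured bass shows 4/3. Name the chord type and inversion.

seventh chord, second inversion

4/3 is shorthand for 6/4/3.
Intervals of 6/4/3 above the bass form a seventh chord; the bass is the fifth, so this is second inversion.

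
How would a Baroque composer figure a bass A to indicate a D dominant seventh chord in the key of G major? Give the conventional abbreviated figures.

4/3

A is the fifth of D dominant seventh, so the chord is in second inversion.
A seventh chord in second inversion is figured 6/4/3, conventionally abbreviated 4/3.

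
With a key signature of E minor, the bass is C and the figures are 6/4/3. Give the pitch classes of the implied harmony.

A third above C in this key is E.
A fourth above C in this key is F#.
A sixth above C in this key is A.
Together with the bass C, this spells F# half-diminished seventh in second inversion.

C, E, F#, A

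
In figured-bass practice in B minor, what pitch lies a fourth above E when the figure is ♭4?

Counting 3 letter steps above E lands on A; in B minor, that letter is A.
The b4 figure lowers it a semitone, giving Ab.

Ab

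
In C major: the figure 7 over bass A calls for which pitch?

G

Counting 6 letter steps above A lands on G; in C major, that letter is G.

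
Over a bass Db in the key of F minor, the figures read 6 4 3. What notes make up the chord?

A third above Db in this key is F.
A fourth above Db in this key is G.
A sixth above Db in this key is Bb.
Together with the bass Db, this spells G half-diminished seventh in second inversion.

Db, F, G, Bb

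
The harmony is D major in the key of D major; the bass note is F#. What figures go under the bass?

6

F# is the third of D major, so the chord is in first inversion.
A triad in first inversion is figured 6/3, conventionally abbreviated 6.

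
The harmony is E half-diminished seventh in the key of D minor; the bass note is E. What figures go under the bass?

E is the root of E half-diminished seventh, so the chord is in root position.
A seventh chord in root position is figured 7/5/3, conventionally abbreviated 7.

7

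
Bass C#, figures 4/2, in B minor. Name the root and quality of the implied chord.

The figures 4/2 indicate a seventh chord in third inversion.
In third inversion the root lies a second above the bass: a second above C# in B minor is D.
The chord tones are C#, D, F#, A, giving D major seventh.

D major seventh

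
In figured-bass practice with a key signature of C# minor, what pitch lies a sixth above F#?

Counting 5 letter steps above F# lands on D; in C# minor, that letter is D#.

D#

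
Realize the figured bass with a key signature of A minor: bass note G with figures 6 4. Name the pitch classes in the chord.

A fourth above G in this key is C.
A sixth above G in this key is E.
Together with the bass G, this spells C major in second inversion.

G, C, E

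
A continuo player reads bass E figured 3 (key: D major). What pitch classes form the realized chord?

E, G, B

The written figures 3 are shorthand for 5/3: the 5 is implied.
A third above E in this key is G.
A fifth above E in this key is B.
Together with the bass E, this spells E minor in root position.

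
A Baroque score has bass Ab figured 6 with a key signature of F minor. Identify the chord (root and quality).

F minor

The figures 6 indicate a triad in first inversion.
In first inversion the root lies a sixth above the bass: a sixth above Ab in F minor is F.
The chord tones are Ab, C, F, giving F minor.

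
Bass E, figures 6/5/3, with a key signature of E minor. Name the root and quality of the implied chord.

C major seventh

The figures 6/5/3 indicate a seventh chord in first inversion.
In first inversion the root lies a sixth above the bass: a sixth above E in E minor is C.
The chord tones are E, G, B, C, giving C major seventh.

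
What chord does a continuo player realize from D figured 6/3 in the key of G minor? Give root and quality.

The figures 6/3 indicate a triad in first inversion.
In first inversion the root lies a sixth above the bass: a sixth above D in G minor is Bb.
The chord tones are D, F, Bb, giving Bb major.

Bb major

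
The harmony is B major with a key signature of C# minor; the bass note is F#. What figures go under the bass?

6/4

F# is the fifth of B major, so the chord is in second inversion.
A triad in second inversion is figured 6/4, conventionally abbreviated 6/4.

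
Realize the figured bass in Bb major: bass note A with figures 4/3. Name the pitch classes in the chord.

A, C, D, F

The written figures 4/3 are shorthand for 6/4/3: the 6 is implied.
A third above A in this key is C.
A fourth above A in this key is D.
A sixth above A in this key is F.
Together with the bass A, this spells D minor seventh in second inversion.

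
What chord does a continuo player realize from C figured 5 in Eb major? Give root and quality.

C minor

The figures 5 indicate a triad in root position.
In root position the bass is the root, so the root is C.
The chord tones are C, Eb, G, giving C minor.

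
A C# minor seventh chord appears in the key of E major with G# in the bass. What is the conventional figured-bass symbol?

4/3

G# is the fifth of C# minor seventh, so the chord is in second inversion.
A seventh chord in second inversion is figured 6/4/3, conventionally abbreviated 4/3.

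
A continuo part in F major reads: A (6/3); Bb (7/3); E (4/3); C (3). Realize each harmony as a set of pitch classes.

A (6/3): A, C, F.
Bb (7/5/3): Bb, D, F, A.
E (6/4/3): E, G, A, C.
C (5/3): C, E, G.

A, C, F | Bb, D, F, A | E, G, A, C | C, E, G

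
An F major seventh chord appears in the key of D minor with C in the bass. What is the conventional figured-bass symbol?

4/3

C is the fifth of F major seventh, so the chord is in second inversion.
A seventh chord in second inversion is figured 6/4/3, conventionally abbreviated 4/3.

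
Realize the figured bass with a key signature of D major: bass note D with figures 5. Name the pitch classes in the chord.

D, F#, A

The written figures 5 are shorthand for 5/3: the 3 is implied.
A third above D in this key is F#.
A fifth above D in this key is A.
Together with the bass D, this spells D major in root position.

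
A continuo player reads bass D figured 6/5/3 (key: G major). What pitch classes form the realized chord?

D, F#, A, B

A third above D in this key is F#.
A fifth above D in this key is A.
A sixth above D in this key is B.
Together with the bass D, this spells B minor seventh in first inversion.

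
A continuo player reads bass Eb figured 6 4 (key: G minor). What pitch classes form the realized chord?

A fourth above Eb in this key is A.
A sixth above Eb in this key is C.
Together with the bass Eb, this spells A diminished in second inversion.

Eb, A, C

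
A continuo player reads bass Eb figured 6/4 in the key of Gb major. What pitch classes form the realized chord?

Eb, Ab, Cb

A fourth above Eb in this key is Ab.
A sixth above Eb in this key is Cb.
Together with the bass Eb, this spells Ab minor in second inversion.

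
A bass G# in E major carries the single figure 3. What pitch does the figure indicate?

B

Counting 2 letter steps above G# lands on B; in E major, that letter is B.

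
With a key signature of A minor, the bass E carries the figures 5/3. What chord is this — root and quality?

The figures 5/3 indicate a triad in root position.
In root position the bass is the root, so the root is E.
The chord tones are E, G, B, giving E minor.

E minor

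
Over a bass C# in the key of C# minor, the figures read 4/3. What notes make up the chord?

The written figures 4/3 are shorthand for 6/4/3: the 6 is implied.
A third above C# in this key is E.
A fourth above C# in this key is F#.
A sixth above C# in this key is A.
Together with the bass C#, this spells F# minor seventh in second inversion.

C#, E, F#, A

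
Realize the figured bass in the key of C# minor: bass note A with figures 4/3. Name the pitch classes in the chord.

A, C#, D#, F#

The written figures 4/3 are shorthand for 6/4/3: the 6 is implied.
A third above A in this key is C#.
A fourth above A in this key is D#.
A sixth above A in this key is F#.
Together with the bass A, this spells D# half-diminished seventh in second inversion.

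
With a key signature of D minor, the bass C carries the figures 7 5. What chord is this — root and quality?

The figures 7 5 indicate a seventh chord in root position.
In root position the bass is the root, so the root is C.
The chord tones are C, E, G, Bb, giving C dominant seventh.

C dominant seventh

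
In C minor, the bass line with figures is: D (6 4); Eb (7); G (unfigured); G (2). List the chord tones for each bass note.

D (6/4): D, G, Bb.
Eb (7/5/3): Eb, G, Bb, D.
G (5/3): G, Bb, D.
G (6/4/2): G, Ab, C, Eb.

D, G, Bb | Eb, G, Bb, D | G, Bb, D | G, Ab, C, Eb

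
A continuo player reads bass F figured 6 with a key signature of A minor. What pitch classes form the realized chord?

The written figures 6 are shorthand for 6/3: the 3 is implied.
A third above F in this key is A.
A sixth above F in this key is D.
Together with the bass F, this spells D minor in first inversion.

F, A, D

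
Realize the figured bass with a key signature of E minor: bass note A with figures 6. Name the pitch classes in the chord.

The written figures 6 are shorthand for 6/3: the 3 is implied.
A third above A in this key is C.
A sixth above A in this key is F#.
Together with the bass A, this spells F# diminished in first inversion.

A, C, F#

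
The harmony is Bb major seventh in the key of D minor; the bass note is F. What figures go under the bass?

F is the fifth of Bb major seventh, so the chord is in second inversion.
A seventh chord in second inversion is figured 6/4/3, conventionally abbreviated 4/3.

4/3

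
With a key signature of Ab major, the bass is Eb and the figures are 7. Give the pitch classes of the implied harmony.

Eb, G, Bb, Db

The written figures 7 are shorthand for 7/5/3: the 5/3 are implied.
A third above Eb in this key is G.
A fifth above Eb in this key is Bb.
A seventh above Eb in this key is Db.
Together with the bass Eb, this spells Eb dominant seventh in root position.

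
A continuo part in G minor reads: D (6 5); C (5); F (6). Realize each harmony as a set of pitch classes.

D, F, A, Bb | C, Eb, G | F, A, D

D (6/5/3): D, F, A, Bb.
C (5/3): C, Eb, G.
F (6/3): F, A, D.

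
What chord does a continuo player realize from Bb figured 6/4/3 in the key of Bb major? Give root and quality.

Eb major seventh

The figures 6/4/3 indicate a seventh chord in second inversion.
In second inversion the root lies a fourth above the bass: a fourth above Bb in Bb major is Eb.
The chord tones are Bb, D, Eb, G, giving Eb major seventh.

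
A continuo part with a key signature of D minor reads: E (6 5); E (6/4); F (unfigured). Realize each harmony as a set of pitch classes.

E, G, Bb, C | E, A, C | F, A, C

E (6/5/3): E, G, Bb, C.
E (6/4): E, A, C.
F (5/3): F, A, C.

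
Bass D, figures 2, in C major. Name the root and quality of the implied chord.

The figures 2 indicate a seventh chord in third inversion.
In third inversion the root lies a second above the bass: a second above D in C major is E.
The chord tones are D, E, G, B, giving E minor seventh.

E minor seventh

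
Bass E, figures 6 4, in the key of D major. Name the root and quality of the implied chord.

The figures 6 4 indicate a triad in second inversion.
In second inversion the root lies a fourth above the bass: a fourth above E in D major is A.
The chord tones are E, A, C#, giving A major.

A major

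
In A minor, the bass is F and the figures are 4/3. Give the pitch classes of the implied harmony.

F, A, B, D

The written figures 4/3 are shorthand for 6/4/3: the 6 is implied.
A third above F in this key is A.
A fourth above F in this key is B.
A sixth above F in this key is D.
Together with the bass F, this spells B half-diminished seventh in second inversion.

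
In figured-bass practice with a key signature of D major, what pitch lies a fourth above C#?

Counting 3 letter steps above C# lands on F; in D major, that letter is F#.

F#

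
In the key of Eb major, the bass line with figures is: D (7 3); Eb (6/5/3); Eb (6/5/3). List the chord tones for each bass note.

D, F, Ab, C | Eb, G, Bb, C | Eb, G, Bb, C

D (7/5/3): D, F, Ab, C.
Eb (6/5/3): Eb, G, Bb, C.
Eb (6/5/3): Eb, G, Bb, C.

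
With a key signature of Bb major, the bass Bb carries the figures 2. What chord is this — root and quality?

C minor seventh

The figures 2 indicate a seventh chord in third inversion.
In third inversion the root lies a second above the bass: a second above Bb in Bb major is C.
The chord tones are Bb, C, Eb, G, giving C minor seventh.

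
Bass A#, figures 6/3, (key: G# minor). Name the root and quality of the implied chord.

F# major

The figures 6/3 indicate a triad in first inversion.
In first inversion the root lies a sixth above the bass: a sixth above A# in G# minor is F#.
The chord tones are A#, C#, F#, giving F# major.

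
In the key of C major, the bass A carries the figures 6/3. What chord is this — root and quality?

F major

The figures 6/3 indicate a triad in first inversion.
In first inversion the root lies a sixth above the bass: a sixth above A in C major is F.
The chord tones are A, C, F, giving F major.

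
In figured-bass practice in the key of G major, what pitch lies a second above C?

Counting 1 letter step above C lands on D; in G major, that letter is D.

D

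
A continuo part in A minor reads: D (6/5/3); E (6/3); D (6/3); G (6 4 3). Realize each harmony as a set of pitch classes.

D, F, A, B | E, G, C | D, F, B | G, B, C, E

D (6/5/3): D, F, A, B.
E (6/3): E, G, C.
D (6/3): D, F, B.
G (6/4/3): G, B, C, E.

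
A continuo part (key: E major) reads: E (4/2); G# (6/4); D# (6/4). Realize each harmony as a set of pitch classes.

E (6/4/2): E, F#, A, C#.
G# (6/4): G#, C#, E.
D# (6/4): D#, G#, B.

E, F#, A, C# | G#, C#, E | D#, G#, B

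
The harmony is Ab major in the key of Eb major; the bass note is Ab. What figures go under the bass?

no figures

Ab is the root of Ab major, so the chord is in root position.
A triad in root position is figured 5/3, conventionally abbreviated (no figures — root-position triad).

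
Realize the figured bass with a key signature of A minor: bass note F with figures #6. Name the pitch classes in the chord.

F, A, D#

The written figures #6 are shorthand for 6/3: the 3 is implied.
A third above F in this key is A.
A sixth above F in this key is D, raised to D# by the sharp.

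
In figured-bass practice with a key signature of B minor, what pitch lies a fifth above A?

Counting 4 letter steps above A lands on E; in B minor, that letter is E.

E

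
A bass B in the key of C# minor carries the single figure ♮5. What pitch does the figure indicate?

F

Counting 4 letter steps above B lands on F; in C# minor, that letter is F#.
The ♮5 figure makes it natural, giving F.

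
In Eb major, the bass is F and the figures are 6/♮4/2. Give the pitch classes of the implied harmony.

A second above F in this key is G.
A fourth above F in this key is Bb, made natural (B) by the ♮ figure.
A sixth above F in this key is D.
Together with the bass F, this spells G dominant seventh in third inversion.

F, G, B, D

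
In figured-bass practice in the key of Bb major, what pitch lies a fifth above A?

Eb

Counting 4 letter steps above A lands on E; in Bb major, that letter is Eb.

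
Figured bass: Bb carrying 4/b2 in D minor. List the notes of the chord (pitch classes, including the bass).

Bb, Cb, E, G

The written figures 4/b2 are shorthand for 6/4/2: the 6 is implied.
A second above Bb in this key is C, lowered to Cb by the flat.
A fourth above Bb in this key is E.
A sixth above Bb in this key is G.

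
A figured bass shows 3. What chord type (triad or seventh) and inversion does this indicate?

3 is shorthand for 5/3.
Intervals of 5/3 above the bass form a triad; the bass is the root, so this is root position.

triad, root position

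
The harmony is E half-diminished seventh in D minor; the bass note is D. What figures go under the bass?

D is the seventh of E half-diminished seventh, so the chord is in third inversion.
A seventh chord in third inversion is figured 6/4/2, conventionally abbreviated 4/2.

4/2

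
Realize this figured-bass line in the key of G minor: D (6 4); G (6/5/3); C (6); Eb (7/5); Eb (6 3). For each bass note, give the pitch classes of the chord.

D (6/4): D, G, Bb.
G (6/5/3): G, Bb, D, Eb.
C (6/3): C, Eb, A.
Eb (7/5/3): Eb, G, Bb, D.
Eb (6/3): Eb, G, C.

D, G, Bb | G, Bb, D, Eb | C, Eb, A | Eb, G, Bb, D | Eb, G, C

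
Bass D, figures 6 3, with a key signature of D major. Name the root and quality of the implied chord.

B minor

The figures 6 3 indicate a triad in first inversion.
In first inversion the root lies a sixth above the bass: a sixth above D in D major is B.
The chord tones are D, F#, B, giving B minor.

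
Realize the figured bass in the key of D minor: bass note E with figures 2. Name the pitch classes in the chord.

E, F, A, C

The written figures 2 are shorthand for 6/4/2: the 6/4 are implied.
A second above E in this key is F.
A fourth above E in this key is A.
A sixth above E in this key is C.
Together with the bass E, this spells F major seventh in third inversion.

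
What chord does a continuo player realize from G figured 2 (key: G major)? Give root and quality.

The figures 2 indicate a seventh chord in third inversion.
In third inversion the root lies a second above the bass: a second above G in G major is A.
The chord tones are G, A, C, E, giving A minor seventh.

A minor seventh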